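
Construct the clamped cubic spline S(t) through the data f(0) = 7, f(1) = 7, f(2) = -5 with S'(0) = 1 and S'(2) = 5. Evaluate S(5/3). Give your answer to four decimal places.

With m_i denoting the second derivative at x_i, h_i = 1, 1, and Δ_i = (y_(i+1) − y_i)/h_i = 0, -12:
  1·m_0 + 4·m_1 + 1·m_2 = 6(Δ_1 - Δ_0) = -72
Clamped end conditions give two more equations: 2h_0·m_0 + h_0·m_1 = 6(Δ_0 - S'(0)) = -6 and h_1·m_1 + 2h_1·m_2 = 6(S'(2) - Δ_1) = 102.
Solving: m_0 = 17, m_1 = -40, m_2 = 71.
On [1, 2], S(t) = 7 - 21/2·(t - 1) - 20·(t - 1)² + 37/2·(t - 1)³.
With (t - 1) = 2/3: S(5/3) = -92/27.

-3.4074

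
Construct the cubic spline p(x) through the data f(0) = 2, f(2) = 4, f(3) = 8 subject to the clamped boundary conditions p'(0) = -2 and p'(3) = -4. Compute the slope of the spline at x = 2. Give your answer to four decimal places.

Let M_i = p''(x_i). Step sizes h_i = 2, 1; slopes of the chords Δ_i = (y_(i+1) - y_i)/h_i = 1, 4.
  2·M_0 + 6·M_1 + 1·M_2 = 6(Δ_1 - Δ_0) = 18
Clamped end conditions give two more equations: 2h_0·M_0 + h_0·M_1 = 6(Δ_0 - p'(0)) = 18 and h_1·M_1 + 2h_1·M_2 = 6(p'(3) - Δ_1) = -48.
Solving the tridiagonal system: M_0 = 5/6, M_1 = 22/3, M_2 = -83/3.
On [2, 3], p'(x) = b_1 + 2c_1·(x - 2) + 3d_1·(x - 2)² with b_1 = Δ_1 - h_1(2M_1 + M_2)/6 = 37/6, c_1 = M_1/2 = 11/3, d_1 = (M_2 - M_1)/(6h_1) = -35/6. So p'(2) = 37/6.

6.1667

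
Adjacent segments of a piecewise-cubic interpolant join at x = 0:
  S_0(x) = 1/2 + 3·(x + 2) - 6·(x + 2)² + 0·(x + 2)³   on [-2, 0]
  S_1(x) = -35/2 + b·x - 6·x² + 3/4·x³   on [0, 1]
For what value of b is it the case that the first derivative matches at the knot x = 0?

S_0'(x) = 3 - 12·(x + 2) + 0·(x + 2)², so S_0'(0) = -21. On the right, S_1'(0) = b, so b = -21.

-21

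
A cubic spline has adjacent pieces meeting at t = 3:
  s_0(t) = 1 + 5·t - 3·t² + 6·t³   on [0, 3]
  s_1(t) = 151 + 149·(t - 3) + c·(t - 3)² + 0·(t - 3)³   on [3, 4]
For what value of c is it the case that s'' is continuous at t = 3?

51

s_0''(t) = -6 + 36·t, so s_0''(3) = 102. On the right, s_1''(3) = 2c, so c = 51.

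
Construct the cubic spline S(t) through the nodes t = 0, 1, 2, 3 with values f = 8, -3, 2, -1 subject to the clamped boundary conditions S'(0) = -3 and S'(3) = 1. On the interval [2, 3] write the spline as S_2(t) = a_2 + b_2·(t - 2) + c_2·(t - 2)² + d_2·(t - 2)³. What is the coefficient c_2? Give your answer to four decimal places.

With σ_i denoting the second derivative at x_i, h_i = 1, 1, 1, and Δ_i = (y_(i+1) − y_i)/h_i = -11, 5, -3:
  1·σ_0 + 4·σ_1 + 1·σ_2 = 6(Δ_1 - Δ_0) = 96
  1·σ_1 + 4·σ_2 + 1·σ_3 = 6(Δ_2 - Δ_1) = -48
Clamped end conditions give two more equations: 2h_0·σ_0 + h_0·σ_1 = 6(Δ_0 - S'(0)) = -48 and h_2·σ_2 + 2h_2·σ_3 = 6(S'(3) - Δ_2) = 24.
Solving: σ_0 = -136/3, σ_1 = 128/3, σ_2 = -88/3, σ_3 = 80/3.
On [2, 3], with S_2(t) = a_2 + b_2·(t - 2) + c_2·(t - 2)² + d_2·(t - 2)³: c_2 = σ_2/2 = -44/3, d_2 = (σ_3 - σ_2)/(6h_2) = 28/3, b_2 = Δ_2 - h_2(2σ_2 + σ_3)/6 = 7/3.

-14.6667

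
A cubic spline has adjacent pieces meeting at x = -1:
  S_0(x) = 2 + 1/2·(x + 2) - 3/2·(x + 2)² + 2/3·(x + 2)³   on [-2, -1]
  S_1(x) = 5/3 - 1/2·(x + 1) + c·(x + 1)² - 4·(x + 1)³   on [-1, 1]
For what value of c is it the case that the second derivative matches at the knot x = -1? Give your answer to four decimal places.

0.5000

S_0''(x) = -3 + 4·(x + 2), so S_0''(-1) = 1. On the right, S_1''(-1) = 2c, so c = 1/2.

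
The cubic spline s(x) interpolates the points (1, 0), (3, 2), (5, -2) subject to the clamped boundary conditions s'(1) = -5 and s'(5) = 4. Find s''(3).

Put M_i = s'' at the i-th knot. Here h = (2, 2) and Δ = (1, -2), so the interior equations h_(i-1)·M_(i-1) + 2(h_(i-1)+h_i)·M_i + h_i·M_(i+1) = 6(Δ_i − Δ_(i-1)) read
  2·M_0 + 8·M_1 + 2·M_2 = 6(Δ_1 - Δ_0) = -18
Clamped end conditions give two more equations: 2h_0·M_0 + h_0·M_1 = 6(Δ_0 - s'(1)) = 36 and h_1·M_1 + 2h_1·M_2 = 6(s'(5) - Δ_1) = 36.
Hence M_0 = 27/2, M_1 = -9, M_2 = 27/2.

-9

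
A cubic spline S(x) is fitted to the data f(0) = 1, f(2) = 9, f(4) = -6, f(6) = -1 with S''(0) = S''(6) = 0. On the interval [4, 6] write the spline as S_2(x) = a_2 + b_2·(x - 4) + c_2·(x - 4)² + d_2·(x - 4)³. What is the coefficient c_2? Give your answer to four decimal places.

Write M_i for S''(x_i). With h_i = 2, 2, 2 and divided differences Δ_i = 4, -15/2, 5/2, the continuity of S' gives the tridiagonal system
  2·M_0 + 8·M_1 + 2·M_2 = 6(Δ_1 - Δ_0) = -69
  2·M_1 + 8·M_2 + 2·M_3 = 6(Δ_2 - Δ_1) = 60
Natural end conditions: M_0 = M_3 = 0.
Solving the tridiagonal system: M_0 = 0, M_1 = -56/5, M_2 = 103/10, M_3 = 0.
On [4, 6], with S_2(x) = a_2 + b_2·(x - 4) + c_2·(x - 4)² + d_2·(x - 4)³: c_2 = M_2/2 = 103/20, d_2 = (M_3 - M_2)/(6h_2) = -103/120, b_2 = Δ_2 - h_2(2M_2 + M_3)/6 = -131/30.

5.1500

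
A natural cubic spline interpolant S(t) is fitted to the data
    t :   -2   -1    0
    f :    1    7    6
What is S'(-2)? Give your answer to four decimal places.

With σ_i denoting the second derivative at x_i, h_i = 1, 1, and Δ_i = (y_(i+1) − y_i)/h_i = 6, -1:
  1·σ_0 + 4·σ_1 + 1·σ_2 = 6(Δ_1 - Δ_0) = -42
Natural end conditions: σ_0 = σ_2 = 0.
Solving: σ_0 = 0, σ_1 = -21/2, σ_2 = 0.
On [-2, -1], S'(t) = b_0 + 2c_0·(t + 2) + 3d_0·(t + 2)² with b_0 = Δ_0 - h_0(2σ_0 + σ_1)/6 = 31/4, c_0 = σ_0/2 = 0, d_0 = (σ_1 - σ_0)/(6h_0) = -7/4. So S'(-2) = 31/4.

7.7500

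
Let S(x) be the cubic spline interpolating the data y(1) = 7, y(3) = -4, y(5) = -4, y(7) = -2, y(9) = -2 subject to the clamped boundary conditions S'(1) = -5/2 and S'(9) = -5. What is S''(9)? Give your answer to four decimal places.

-8.3214

Put M_i = S'' at the i-th knot. Here h = (2, 2, 2, 2) and Δ = (-11/2, 0, 1, 0), so the interior equations h_(i-1)·M_(i-1) + 2(h_(i-1)+h_i)·M_i + h_i·M_(i+1) = 6(Δ_i − Δ_(i-1)) read
  2·M_0 + 8·M_1 + 2·M_2 = 6(Δ_1 - Δ_0) = 33
  2·M_1 + 8·M_2 + 2·M_3 = 6(Δ_2 - Δ_1) = 6
  2·M_2 + 8·M_3 + 2·M_4 = 6(Δ_3 - Δ_2) = -6
Clamped end conditions give two more equations: 2h_0·M_0 + h_0·M_1 = 6(Δ_0 - S'(1)) = -18 and h_3·M_3 + 2h_3·M_4 = 6(S'(9) - Δ_3) = -30.
Solving: M_0 = -215/28, M_1 = 89/14, M_2 = -5/4, M_3 = 23/14, M_4 = -233/28.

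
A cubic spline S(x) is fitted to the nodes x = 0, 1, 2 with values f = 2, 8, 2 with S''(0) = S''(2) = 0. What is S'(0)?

With M_i denoting the second derivative at x_i, h_i = 1, 1, and Δ_i = (y_(i+1) − y_i)/h_i = 6, -6:
  1·M_0 + 4·M_1 + 1·M_2 = 6(Δ_1 - Δ_0) = -72
Natural end conditions: M_0 = M_2 = 0.
Solving the tridiagonal system: M_0 = 0, M_1 = -18, M_2 = 0.
On [0, 1], S'(x) = b_0 + 2c_0·x + 3d_0·x² with b_0 = Δ_0 - h_0(2M_0 + M_1)/6 = 9, c_0 = M_0/2 = 0, d_0 = (M_1 - M_0)/(6h_0) = -3. So S'(0) = 9.

9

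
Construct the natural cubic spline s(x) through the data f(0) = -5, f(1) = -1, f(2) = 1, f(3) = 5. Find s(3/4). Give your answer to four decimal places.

-1.7813

Write M_i for s''(x_i). With h_i = 1, 1, 1 and divided differences Δ_i = 4, 2, 4, the continuity of s' gives the tridiagonal system
  1·M_0 + 4·M_1 + 1·M_2 = 6(Δ_1 - Δ_0) = -12
  1·M_1 + 4·M_2 + 1·M_3 = 6(Δ_2 - Δ_1) = 12
Natural end conditions: M_0 = M_3 = 0.
Forward elimination and back-substitution give M_0 = 0, M_1 = -4, M_2 = 4, M_3 = 0.
On [0, 1], s(x) = -5 + 14/3·x + 0·x² - 2/3·x³.
With x = 3/4: s(3/4) = -57/32.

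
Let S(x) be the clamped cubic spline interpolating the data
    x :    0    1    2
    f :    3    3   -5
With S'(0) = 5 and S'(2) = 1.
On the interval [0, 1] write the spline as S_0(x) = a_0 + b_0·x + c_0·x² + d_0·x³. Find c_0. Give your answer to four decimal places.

-2.5000

Write m_i for S''(x_i). With h_i = 1, 1 and divided differences Δ_i = 0, -8, the continuity of S' gives the tridiagonal system
  1·m_0 + 4·m_1 + 1·m_2 = 6(Δ_1 - Δ_0) = -48
Clamped end conditions give two more equations: 2h_0·m_0 + h_0·m_1 = 6(Δ_0 - S'(0)) = -30 and h_1·m_1 + 2h_1·m_2 = 6(S'(2) - Δ_1) = 54.
Forward elimination and back-substitution give m_0 = -5, m_1 = -20, m_2 = 37.
On [0, 1], with S_0(x) = a_0 + b_0·x + c_0·x² + d_0·x³: c_0 = m_0/2 = -5/2, d_0 = (m_1 - m_0)/(6h_0) = -5/2, b_0 = Δ_0 - h_0(2m_0 + m_1)/6 = 5.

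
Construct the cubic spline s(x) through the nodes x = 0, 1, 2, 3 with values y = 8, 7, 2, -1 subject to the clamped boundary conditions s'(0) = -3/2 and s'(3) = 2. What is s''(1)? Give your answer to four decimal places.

Write M_i for s''(x_i). With h_i = 1, 1, 1 and divided differences Δ_i = -1, -5, -3, the continuity of s' gives the tridiagonal system
  1·M_0 + 4·M_1 + 1·M_2 = 6(Δ_1 - Δ_0) = -24
  1·M_1 + 4·M_2 + 1·M_3 = 6(Δ_2 - Δ_1) = 12
Clamped end conditions give two more equations: 2h_0·M_0 + h_0·M_1 = 6(Δ_0 - s'(0)) = 3 and h_2·M_2 + 2h_2·M_3 = 6(s'(3) - Δ_2) = 30.
Hence M_0 = 16/3, M_1 = -23/3, M_2 = 4/3, M_3 = 43/3.

-7.6667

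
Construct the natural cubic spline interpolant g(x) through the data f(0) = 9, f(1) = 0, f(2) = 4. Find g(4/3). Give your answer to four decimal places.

0.1296

With M_i denoting the second derivative at x_i, h_i = 1, 1, and Δ_i = (y_(i+1) − y_i)/h_i = -9, 4:
  1·M_0 + 4·M_1 + 1·M_2 = 6(Δ_1 - Δ_0) = 78
Natural end conditions: M_0 = M_2 = 0.
Hence M_0 = 0, M_1 = 39/2, M_2 = 0.
On [1, 2], g(x) = 0 - 5/2·(x - 1) + 39/4·(x - 1)² - 13/4·(x - 1)³.
With (x - 1) = 1/3: g(4/3) = 7/54.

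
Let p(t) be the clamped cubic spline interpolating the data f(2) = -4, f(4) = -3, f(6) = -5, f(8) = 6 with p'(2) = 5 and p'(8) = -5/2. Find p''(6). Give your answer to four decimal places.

Put M_i = p'' at the i-th knot. Here h = (2, 2, 2) and Δ = (1/2, -1, 11/2), so the interior equations h_(i-1)·M_(i-1) + 2(h_(i-1)+h_i)·M_i + h_i·M_(i+1) = 6(Δ_i − Δ_(i-1)) read
  2·M_0 + 8·M_1 + 2·M_2 = 6(Δ_1 - Δ_0) = -9
  2·M_1 + 8·M_2 + 2·M_3 = 6(Δ_2 - Δ_1) = 39
Clamped end conditions give two more equations: 2h_0·M_0 + h_0·M_1 = 6(Δ_0 - p'(2)) = -27 and h_2·M_2 + 2h_2·M_3 = 6(p'(8) - Δ_2) = -48.
Solving the tridiagonal system: M_0 = -57/10, M_1 = -21/10, M_2 = 48/5, M_3 = -84/5.

9.6000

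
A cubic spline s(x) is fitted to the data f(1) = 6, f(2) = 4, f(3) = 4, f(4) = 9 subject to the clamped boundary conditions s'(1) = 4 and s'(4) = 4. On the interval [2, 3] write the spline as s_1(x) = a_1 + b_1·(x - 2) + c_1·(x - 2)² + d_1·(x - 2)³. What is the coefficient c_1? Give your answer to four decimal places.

3.2000

Write M_i for s''(x_i). With h_i = 1, 1, 1 and divided differences Δ_i = -2, 0, 5, the continuity of s' gives the tridiagonal system
  1·M_0 + 4·M_1 + 1·M_2 = 6(Δ_1 - Δ_0) = 12
  1·M_1 + 4·M_2 + 1·M_3 = 6(Δ_2 - Δ_1) = 30
Clamped end conditions give two more equations: 2h_0·M_0 + h_0·M_1 = 6(Δ_0 - s'(1)) = -36 and h_2·M_2 + 2h_2·M_3 = 6(s'(4) - Δ_2) = -6.
Hence M_0 = -106/5, M_1 = 32/5, M_2 = 38/5, M_3 = -34/5.
On [2, 3], with s_1(x) = a_1 + b_1·(x - 2) + c_1·(x - 2)² + d_1·(x - 2)³: c_1 = M_1/2 = 16/5, d_1 = (M_2 - M_1)/(6h_1) = 1/5, b_1 = Δ_1 - h_1(2M_1 + M_2)/6 = -17/5.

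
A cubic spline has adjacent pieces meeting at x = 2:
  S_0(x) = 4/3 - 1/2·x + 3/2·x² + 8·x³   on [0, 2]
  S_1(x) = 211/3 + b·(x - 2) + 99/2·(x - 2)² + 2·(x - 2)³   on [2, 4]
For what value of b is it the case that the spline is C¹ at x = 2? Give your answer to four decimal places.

101.5000

S_0'(x) = -1/2 + 3·x + 24·x², so S_0'(2) = 203/2. On the right, S_1'(2) = b, so b = 203/2.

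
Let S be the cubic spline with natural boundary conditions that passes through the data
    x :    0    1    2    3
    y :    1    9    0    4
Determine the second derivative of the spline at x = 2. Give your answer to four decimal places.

With M_i denoting the second derivative at x_i, h_i = 1, 1, 1, and Δ_i = (y_(i+1) − y_i)/h_i = 8, -9, 4:
  1·M_0 + 4·M_1 + 1·M_2 = 6(Δ_1 - Δ_0) = -102
  1·M_1 + 4·M_2 + 1·M_3 = 6(Δ_2 - Δ_1) = 78
Natural end conditions: M_0 = M_3 = 0.
Hence M_0 = 0, M_1 = -162/5, M_2 = 138/5, M_3 = 0.

27.6000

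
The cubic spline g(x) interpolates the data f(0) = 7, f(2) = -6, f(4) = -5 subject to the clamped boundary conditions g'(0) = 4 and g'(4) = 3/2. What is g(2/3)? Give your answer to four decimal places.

Let m_i = g''(x_i). Step sizes h_i = 2, 2; slopes of the chords Δ_i = (y_(i+1) - y_i)/h_i = -13/2, 1/2.
  2·m_0 + 8·m_1 + 2·m_2 = 6(Δ_1 - Δ_0) = 42
Clamped end conditions give two more equations: 2h_0·m_0 + h_0·m_1 = 6(Δ_0 - g'(0)) = -63 and h_1·m_1 + 2h_1·m_2 = 6(g'(4) - Δ_1) = 6.
Hence m_0 = -173/8, m_1 = 47/4, m_2 = -35/8.
On [0, 2], g(x) = 7 + 4·x - 173/16·x² + 89/32·x³.
With x = 2/3: g(2/3) = 307/54.

5.6852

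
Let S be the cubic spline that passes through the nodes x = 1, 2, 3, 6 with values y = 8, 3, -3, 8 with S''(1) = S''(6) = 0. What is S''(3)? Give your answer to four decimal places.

Put m_i = S'' at the i-th knot. Here h = (1, 1, 3) and Δ = (-5, -6, 11/3), so the interior equations h_(i-1)·m_(i-1) + 2(h_(i-1)+h_i)·m_i + h_i·m_(i+1) = 6(Δ_i − Δ_(i-1)) read
  1·m_0 + 4·m_1 + 1·m_2 = 6(Δ_1 - Δ_0) = -6
  1·m_1 + 8·m_2 + 3·m_3 = 6(Δ_2 - Δ_1) = 58
Natural end conditions: m_0 = m_3 = 0.
Solving the tridiagonal system: m_0 = 0, m_1 = -106/31, m_2 = 238/31, m_3 = 0.

7.6774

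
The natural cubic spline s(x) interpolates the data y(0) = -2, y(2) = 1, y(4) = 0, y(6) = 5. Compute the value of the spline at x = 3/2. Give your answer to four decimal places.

Put m_i = s'' at the i-th knot. Here h = (2, 2, 2) and Δ = (3/2, -1/2, 5/2), so the interior equations h_(i-1)·m_(i-1) + 2(h_(i-1)+h_i)·m_i + h_i·m_(i+1) = 6(Δ_i − Δ_(i-1)) read
  2·m_0 + 8·m_1 + 2·m_2 = 6(Δ_1 - Δ_0) = -12
  2·m_1 + 8·m_2 + 2·m_3 = 6(Δ_2 - Δ_1) = 18
Natural end conditions: m_0 = m_3 = 0.
Solving the tridiagonal system: m_0 = 0, m_1 = -11/5, m_2 = 14/5, m_3 = 0.
On [0, 2], s(x) = -2 + 67/30·x + 0·x² - 11/60·x³.
With x = 3/2: s(3/2) = 117/160.

0.7313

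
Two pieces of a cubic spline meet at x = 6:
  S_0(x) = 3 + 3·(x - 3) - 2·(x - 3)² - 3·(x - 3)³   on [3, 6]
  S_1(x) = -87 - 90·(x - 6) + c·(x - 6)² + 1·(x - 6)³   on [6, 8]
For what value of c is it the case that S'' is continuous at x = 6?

-29

S_0''(x) = -4 - 18·(x - 3), so S_0''(6) = -58. On the right, S_1''(6) = 2c, so c = -29.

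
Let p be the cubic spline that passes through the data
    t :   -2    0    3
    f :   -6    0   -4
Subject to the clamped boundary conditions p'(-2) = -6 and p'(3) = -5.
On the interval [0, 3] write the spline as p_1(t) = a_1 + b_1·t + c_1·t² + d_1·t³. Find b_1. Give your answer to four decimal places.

4.7000

Put M_i = p'' at the i-th knot. Here h = (2, 3) and Δ = (3, -4/3), so the interior equations h_(i-1)·M_(i-1) + 2(h_(i-1)+h_i)·M_i + h_i·M_(i+1) = 6(Δ_i − Δ_(i-1)) read
  2·M_0 + 10·M_1 + 3·M_2 = 6(Δ_1 - Δ_0) = -26
Clamped end conditions give two more equations: 2h_0·M_0 + h_0·M_1 = 6(Δ_0 - p'(-2)) = 54 and h_1·M_1 + 2h_1·M_2 = 6(p'(3) - Δ_1) = -22.
Solving: M_0 = 163/10, M_1 = -28/5, M_2 = -13/15.
On [0, 3], with p_1(t) = a_1 + b_1·t + c_1·t² + d_1·t³: c_1 = M_1/2 = -14/5, d_1 = (M_2 - M_1)/(6h_1) = 71/270, b_1 = Δ_1 - h_1(2M_1 + M_2)/6 = 47/10.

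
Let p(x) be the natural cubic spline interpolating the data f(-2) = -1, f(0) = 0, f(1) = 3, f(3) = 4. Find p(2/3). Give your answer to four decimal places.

Put σ_i = p'' at the i-th knot. Here h = (2, 1, 2) and Δ = (1/2, 3, 1/2), so the interior equations h_(i-1)·σ_(i-1) + 2(h_(i-1)+h_i)·σ_i + h_i·σ_(i+1) = 6(Δ_i − Δ_(i-1)) read
  2·σ_0 + 6·σ_1 + 1·σ_2 = 6(Δ_1 - Δ_0) = 15
  1·σ_1 + 6·σ_2 + 2·σ_3 = 6(Δ_2 - Δ_1) = -15
Natural end conditions: σ_0 = σ_3 = 0.
Hence σ_0 = 0, σ_1 = 3, σ_2 = -3, σ_3 = 0.
On [0, 1], p(x) = 0 + 5/2·x + 3/2·x² - 1·x³.
With x = 2/3: p(2/3) = 55/27.

2.0370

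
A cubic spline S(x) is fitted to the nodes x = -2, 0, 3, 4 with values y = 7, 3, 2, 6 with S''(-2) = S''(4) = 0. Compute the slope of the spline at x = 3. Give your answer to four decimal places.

Put m_i = S'' at the i-th knot. Here h = (2, 3, 1) and Δ = (-2, -1/3, 4), so the interior equations h_(i-1)·m_(i-1) + 2(h_(i-1)+h_i)·m_i + h_i·m_(i+1) = 6(Δ_i − Δ_(i-1)) read
  2·m_0 + 10·m_1 + 3·m_2 = 6(Δ_1 - Δ_0) = 10
  3·m_1 + 8·m_2 + 1·m_3 = 6(Δ_2 - Δ_1) = 26
Natural end conditions: m_0 = m_3 = 0.
Forward elimination and back-substitution give m_0 = 0, m_1 = 2/71, m_2 = 230/71, m_3 = 0.
On [3, 4], S'(x) = b_2 + 2c_2·(x - 3) + 3d_2·(x - 3)² with b_2 = Δ_2 - h_2(2m_2 + m_3)/6 = 622/213, c_2 = m_2/2 = 115/71, d_2 = (m_3 - m_2)/(6h_2) = -115/213. So S'(3) = 622/213.

2.9202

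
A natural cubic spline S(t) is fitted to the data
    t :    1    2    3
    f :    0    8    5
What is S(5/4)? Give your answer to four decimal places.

2.6445

Let m_i = S''(x_i). Step sizes h_i = 1, 1; slopes of the chords Δ_i = (y_(i+1) - y_i)/h_i = 8, -3.
  1·m_0 + 4·m_1 + 1·m_2 = 6(Δ_1 - Δ_0) = -66
Natural end conditions: m_0 = m_2 = 0.
Solving the tridiagonal system: m_0 = 0, m_1 = -33/2, m_2 = 0.
On [1, 2], S(t) = 0 + 43/4·(t - 1) + 0·(t - 1)² - 11/4·(t - 1)³.
With (t - 1) = 1/4: S(5/4) = 677/256.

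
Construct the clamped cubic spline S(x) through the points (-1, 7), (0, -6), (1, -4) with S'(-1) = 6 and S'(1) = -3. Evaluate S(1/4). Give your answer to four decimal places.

Write M_i for S''(x_i). With h_i = 1, 1 and divided differences Δ_i = -13, 2, the continuity of S' gives the tridiagonal system
  1·M_0 + 4·M_1 + 1·M_2 = 6(Δ_1 - Δ_0) = 90
Clamped end conditions give two more equations: 2h_0·M_0 + h_0·M_1 = 6(Δ_0 - S'(-1)) = -114 and h_1·M_1 + 2h_1·M_2 = 6(S'(1) - Δ_1) = -30.
Solving the tridiagonal system: M_0 = -84, M_1 = 54, M_2 = -42.
On [0, 1], S(x) = -6 - 9·x + 27·x² - 16·x³.
With x = 1/4: S(1/4) = -109/16.

-6.8125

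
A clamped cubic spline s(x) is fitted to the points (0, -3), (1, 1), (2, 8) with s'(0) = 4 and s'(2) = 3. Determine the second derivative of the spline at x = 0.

-5

Put m_i = s'' at the i-th knot. Here h = (1, 1) and Δ = (4, 7), so the interior equations h_(i-1)·m_(i-1) + 2(h_(i-1)+h_i)·m_i + h_i·m_(i+1) = 6(Δ_i − Δ_(i-1)) read
  1·m_0 + 4·m_1 + 1·m_2 = 6(Δ_1 - Δ_0) = 18
Clamped end conditions give two more equations: 2h_0·m_0 + h_0·m_1 = 6(Δ_0 - s'(0)) = 0 and h_1·m_1 + 2h_1·m_2 = 6(s'(2) - Δ_1) = -24.
Forward elimination and back-substitution give m_0 = -5, m_1 = 10, m_2 = -17.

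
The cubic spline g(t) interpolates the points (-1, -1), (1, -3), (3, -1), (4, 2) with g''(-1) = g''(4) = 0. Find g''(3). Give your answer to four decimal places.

1.6364

Let σ_i = g''(x_i). Step sizes h_i = 2, 2, 1; slopes of the chords Δ_i = (y_(i+1) - y_i)/h_i = -1, 1, 3.
  2·σ_0 + 8·σ_1 + 2·σ_2 = 6(Δ_1 - Δ_0) = 12
  2·σ_1 + 6·σ_2 + 1·σ_3 = 6(Δ_2 - Δ_1) = 12
Natural end conditions: σ_0 = σ_3 = 0.
Forward elimination and back-substitution give σ_0 = 0, σ_1 = 12/11, σ_2 = 18/11, σ_3 = 0.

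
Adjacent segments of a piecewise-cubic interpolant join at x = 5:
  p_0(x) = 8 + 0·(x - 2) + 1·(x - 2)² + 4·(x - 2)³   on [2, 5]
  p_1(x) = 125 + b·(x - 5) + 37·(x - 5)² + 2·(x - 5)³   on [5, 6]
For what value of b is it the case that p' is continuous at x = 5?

114

p_0'(x) = 0 + 2·(x - 2) + 12·(x - 2)², so p_0'(5) = 114. On the right, p_1'(5) = b, so b = 114.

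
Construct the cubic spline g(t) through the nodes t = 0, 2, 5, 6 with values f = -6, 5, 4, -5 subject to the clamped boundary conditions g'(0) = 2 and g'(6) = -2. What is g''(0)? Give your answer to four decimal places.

Write σ_i for g''(x_i). With h_i = 2, 3, 1 and divided differences Δ_i = 11/2, -1/3, -9, the continuity of g' gives the tridiagonal system
  2·σ_0 + 10·σ_1 + 3·σ_2 = 6(Δ_1 - Δ_0) = -35
  3·σ_1 + 8·σ_2 + 1·σ_3 = 6(Δ_2 - Δ_1) = -52
Clamped end conditions give two more equations: 2h_0·σ_0 + h_0·σ_1 = 6(Δ_0 - g'(0)) = 21 and h_2·σ_2 + 2h_2·σ_3 = 6(g'(6) - Δ_2) = 42.
Solving the tridiagonal system: σ_0 = 491/78, σ_1 = -163/78, σ_2 = -347/39, σ_3 = 1985/78.

6.2949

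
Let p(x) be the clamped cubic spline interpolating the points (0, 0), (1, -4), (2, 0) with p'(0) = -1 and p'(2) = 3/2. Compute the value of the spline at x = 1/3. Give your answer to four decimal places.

-1.1759

Let σ_i = p''(x_i). Step sizes h_i = 1, 1; slopes of the chords Δ_i = (y_(i+1) - y_i)/h_i = -4, 4.
  1·σ_0 + 4·σ_1 + 1·σ_2 = 6(Δ_1 - Δ_0) = 48
Clamped end conditions give two more equations: 2h_0·σ_0 + h_0·σ_1 = 6(Δ_0 - p'(0)) = -18 and h_1·σ_1 + 2h_1·σ_2 = 6(p'(2) - Δ_1) = -15.
Forward elimination and back-substitution give σ_0 = -79/4, σ_1 = 43/2, σ_2 = -73/4.
On [0, 1], p(x) = 0 - 1·x - 79/8·x² + 55/8·x³.
With x = 1/3: p(1/3) = -127/108.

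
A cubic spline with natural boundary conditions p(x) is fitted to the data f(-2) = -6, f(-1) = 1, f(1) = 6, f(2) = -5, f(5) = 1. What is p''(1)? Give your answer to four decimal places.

Let M_i = p''(x_i). Step sizes h_i = 1, 2, 1, 3; slopes of the chords Δ_i = (y_(i+1) - y_i)/h_i = 7, 5/2, -11, 2.
  1·M_0 + 6·M_1 + 2·M_2 = 6(Δ_1 - Δ_0) = -27
  2·M_1 + 6·M_2 + 1·M_3 = 6(Δ_2 - Δ_1) = -81
  1·M_2 + 8·M_3 + 3·M_4 = 6(Δ_3 - Δ_2) = 78
Natural end conditions: M_0 = M_4 = 0.
Solving: M_0 = 0, M_1 = 183/250, M_2 = -1962/125, M_3 = 1464/125, M_4 = 0.

-15.6960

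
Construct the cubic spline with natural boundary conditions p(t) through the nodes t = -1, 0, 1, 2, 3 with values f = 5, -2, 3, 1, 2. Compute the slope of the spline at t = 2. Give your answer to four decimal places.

-2.0357

With M_i denoting the second derivative at x_i, h_i = 1, 1, 1, 1, and Δ_i = (y_(i+1) − y_i)/h_i = -7, 5, -2, 1:
  1·M_0 + 4·M_1 + 1·M_2 = 6(Δ_1 - Δ_0) = 72
  1·M_1 + 4·M_2 + 1·M_3 = 6(Δ_2 - Δ_1) = -42
  1·M_2 + 4·M_3 + 1·M_4 = 6(Δ_3 - Δ_2) = 18
Natural end conditions: M_0 = M_4 = 0.
Hence M_0 = 0, M_1 = 633/28, M_2 = -129/7, M_3 = 255/28, M_4 = 0.
On [2, 3], p'(t) = b_3 + 2c_3·(t - 2) + 3d_3·(t - 2)² with b_3 = Δ_3 - h_3(2M_3 + M_4)/6 = -57/28, c_3 = M_3/2 = 255/56, d_3 = (M_4 - M_3)/(6h_3) = -85/56. So p'(2) = -57/28.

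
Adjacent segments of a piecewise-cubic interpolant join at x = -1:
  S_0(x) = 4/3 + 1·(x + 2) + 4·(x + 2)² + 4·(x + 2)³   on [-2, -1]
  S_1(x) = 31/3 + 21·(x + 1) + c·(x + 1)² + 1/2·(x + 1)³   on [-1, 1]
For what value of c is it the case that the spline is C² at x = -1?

S_0''(x) = 8 + 24·(x + 2), so S_0''(-1) = 32. On the right, S_1''(-1) = 2c, so c = 16.

16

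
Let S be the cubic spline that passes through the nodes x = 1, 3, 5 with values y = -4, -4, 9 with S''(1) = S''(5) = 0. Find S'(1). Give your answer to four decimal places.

Put M_i = S'' at the i-th knot. Here h = (2, 2) and Δ = (0, 13/2), so the interior equations h_(i-1)·M_(i-1) + 2(h_(i-1)+h_i)·M_i + h_i·M_(i+1) = 6(Δ_i − Δ_(i-1)) read
  2·M_0 + 8·M_1 + 2·M_2 = 6(Δ_1 - Δ_0) = 39
Natural end conditions: M_0 = M_2 = 0.
Solving the tridiagonal system: M_0 = 0, M_1 = 39/8, M_2 = 0.
On [1, 3], S'(x) = b_0 + 2c_0·(x - 1) + 3d_0·(x - 1)² with b_0 = Δ_0 - h_0(2M_0 + M_1)/6 = -13/8, c_0 = M_0/2 = 0, d_0 = (M_1 - M_0)/(6h_0) = 13/32. So S'(1) = -13/8.

-1.6250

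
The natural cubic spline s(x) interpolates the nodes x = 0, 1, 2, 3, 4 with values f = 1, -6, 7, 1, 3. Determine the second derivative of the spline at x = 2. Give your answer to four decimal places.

-44.5714

Put σ_i = s'' at the i-th knot. Here h = (1, 1, 1, 1) and Δ = (-7, 13, -6, 2), so the interior equations h_(i-1)·σ_(i-1) + 2(h_(i-1)+h_i)·σ_i + h_i·σ_(i+1) = 6(Δ_i − Δ_(i-1)) read
  1·σ_0 + 4·σ_1 + 1·σ_2 = 6(Δ_1 - Δ_0) = 120
  1·σ_1 + 4·σ_2 + 1·σ_3 = 6(Δ_2 - Δ_1) = -114
  1·σ_2 + 4·σ_3 + 1·σ_4 = 6(Δ_3 - Δ_2) = 48
Natural end conditions: σ_0 = σ_4 = 0.
Solving the tridiagonal system: σ_0 = 0, σ_1 = 288/7, σ_2 = -312/7, σ_3 = 162/7, σ_4 = 0.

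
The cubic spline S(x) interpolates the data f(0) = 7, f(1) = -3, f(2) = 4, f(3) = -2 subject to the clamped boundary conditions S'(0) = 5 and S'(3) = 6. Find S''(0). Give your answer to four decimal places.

-72.9333

Write M_i for S''(x_i). With h_i = 1, 1, 1 and divided differences Δ_i = -10, 7, -6, the continuity of S' gives the tridiagonal system
  1·M_0 + 4·M_1 + 1·M_2 = 6(Δ_1 - Δ_0) = 102
  1·M_1 + 4·M_2 + 1·M_3 = 6(Δ_2 - Δ_1) = -78
Clamped end conditions give two more equations: 2h_0·M_0 + h_0·M_1 = 6(Δ_0 - S'(0)) = -90 and h_2·M_2 + 2h_2·M_3 = 6(S'(3) - Δ_2) = 72.
Forward elimination and back-substitution give M_0 = -1094/15, M_1 = 838/15, M_2 = -728/15, M_3 = 904/15.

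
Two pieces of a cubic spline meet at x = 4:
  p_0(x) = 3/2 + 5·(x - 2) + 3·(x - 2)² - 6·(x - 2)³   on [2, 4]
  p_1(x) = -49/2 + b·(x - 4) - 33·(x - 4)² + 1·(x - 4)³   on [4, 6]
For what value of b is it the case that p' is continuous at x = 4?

p_0'(x) = 5 + 6·(x - 2) - 18·(x - 2)², so p_0'(4) = -55. On the right, p_1'(4) = b, so b = -55.

-55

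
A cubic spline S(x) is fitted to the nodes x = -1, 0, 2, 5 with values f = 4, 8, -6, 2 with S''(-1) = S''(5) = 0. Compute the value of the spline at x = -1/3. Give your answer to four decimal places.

Put M_i = S'' at the i-th knot. Here h = (1, 2, 3) and Δ = (4, -7, 8/3), so the interior equations h_(i-1)·M_(i-1) + 2(h_(i-1)+h_i)·M_i + h_i·M_(i+1) = 6(Δ_i − Δ_(i-1)) read
  1·M_0 + 6·M_1 + 2·M_2 = 6(Δ_1 - Δ_0) = -66
  2·M_1 + 10·M_2 + 3·M_3 = 6(Δ_2 - Δ_1) = 58
Natural end conditions: M_0 = M_3 = 0.
Hence M_0 = 0, M_1 = -97/7, M_2 = 60/7, M_3 = 0.
On [-1, 0], S(x) = 4 + 265/42·(x + 1) + 0·(x + 1)² - 97/42·(x + 1)³.
With (x + 1) = 2/3: S(-1/3) = 4265/567.

7.5220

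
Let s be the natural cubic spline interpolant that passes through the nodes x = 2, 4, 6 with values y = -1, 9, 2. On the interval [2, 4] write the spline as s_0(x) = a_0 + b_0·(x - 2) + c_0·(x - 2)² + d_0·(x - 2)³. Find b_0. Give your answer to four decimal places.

Write σ_i for s''(x_i). With h_i = 2, 2 and divided differences Δ_i = 5, -7/2, the continuity of s' gives the tridiagonal system
  2·σ_0 + 8·σ_1 + 2·σ_2 = 6(Δ_1 - Δ_0) = -51
Natural end conditions: σ_0 = σ_2 = 0.
Forward elimination and back-substitution give σ_0 = 0, σ_1 = -51/8, σ_2 = 0.
On [2, 4], with s_0(x) = a_0 + b_0·(x - 2) + c_0·(x - 2)² + d_0·(x - 2)³: c_0 = σ_0/2 = 0, d_0 = (σ_1 - σ_0)/(6h_0) = -17/32, b_0 = Δ_0 - h_0(2σ_0 + σ_1)/6 = 57/8.

7.1250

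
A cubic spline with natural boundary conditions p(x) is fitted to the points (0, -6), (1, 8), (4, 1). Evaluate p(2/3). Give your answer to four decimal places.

Write m_i for p''(x_i). With h_i = 1, 3 and divided differences Δ_i = 14, -7/3, the continuity of p' gives the tridiagonal system
  1·m_0 + 8·m_1 + 3·m_2 = 6(Δ_1 - Δ_0) = -98
Natural end conditions: m_0 = m_2 = 0.
Solving: m_0 = 0, m_1 = -49/4, m_2 = 0.
On [0, 1], p(x) = -6 + 385/24·x + 0·x² - 49/24·x³.
With x = 2/3: p(2/3) = 1325/324.

4.0895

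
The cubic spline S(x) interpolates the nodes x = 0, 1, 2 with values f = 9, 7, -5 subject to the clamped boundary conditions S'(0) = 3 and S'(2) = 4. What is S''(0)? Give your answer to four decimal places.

0.5000

With σ_i denoting the second derivative at x_i, h_i = 1, 1, and Δ_i = (y_(i+1) − y_i)/h_i = -2, -12:
  1·σ_0 + 4·σ_1 + 1·σ_2 = 6(Δ_1 - Δ_0) = -60
Clamped end conditions give two more equations: 2h_0·σ_0 + h_0·σ_1 = 6(Δ_0 - S'(0)) = -30 and h_1·σ_1 + 2h_1·σ_2 = 6(S'(2) - Δ_1) = 96.
Solving: σ_0 = 1/2, σ_1 = -31, σ_2 = 127/2.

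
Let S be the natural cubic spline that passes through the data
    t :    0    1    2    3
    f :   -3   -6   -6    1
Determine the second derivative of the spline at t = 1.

2

Put M_i = S'' at the i-th knot. Here h = (1, 1, 1) and Δ = (-3, 0, 7), so the interior equations h_(i-1)·M_(i-1) + 2(h_(i-1)+h_i)·M_i + h_i·M_(i+1) = 6(Δ_i − Δ_(i-1)) read
  1·M_0 + 4·M_1 + 1·M_2 = 6(Δ_1 - Δ_0) = 18
  1·M_1 + 4·M_2 + 1·M_3 = 6(Δ_2 - Δ_1) = 42
Natural end conditions: M_0 = M_3 = 0.
Solving the tridiagonal system: M_0 = 0, M_1 = 2, M_2 = 10, M_3 = 0.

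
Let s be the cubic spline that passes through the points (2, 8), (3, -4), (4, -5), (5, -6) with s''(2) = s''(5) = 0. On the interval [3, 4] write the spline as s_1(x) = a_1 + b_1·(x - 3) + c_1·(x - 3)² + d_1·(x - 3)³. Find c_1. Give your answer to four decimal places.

8.8000

With M_i denoting the second derivative at x_i, h_i = 1, 1, 1, and Δ_i = (y_(i+1) − y_i)/h_i = -12, -1, -1:
  1·M_0 + 4·M_1 + 1·M_2 = 6(Δ_1 - Δ_0) = 66
  1·M_1 + 4·M_2 + 1·M_3 = 6(Δ_2 - Δ_1) = 0
Natural end conditions: M_0 = M_3 = 0.
Forward elimination and back-substitution give M_0 = 0, M_1 = 88/5, M_2 = -22/5, M_3 = 0.
On [3, 4], with s_1(x) = a_1 + b_1·(x - 3) + c_1·(x - 3)² + d_1·(x - 3)³: c_1 = M_1/2 = 44/5, d_1 = (M_2 - M_1)/(6h_1) = -11/3, b_1 = Δ_1 - h_1(2M_1 + M_2)/6 = -92/15.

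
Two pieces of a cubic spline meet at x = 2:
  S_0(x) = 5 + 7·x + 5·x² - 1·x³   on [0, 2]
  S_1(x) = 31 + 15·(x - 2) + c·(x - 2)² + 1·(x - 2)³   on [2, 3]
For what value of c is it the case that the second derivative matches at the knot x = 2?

-1

S_0''(x) = 10 - 6·x, so S_0''(2) = -2. On the right, S_1''(2) = 2c, so c = -1.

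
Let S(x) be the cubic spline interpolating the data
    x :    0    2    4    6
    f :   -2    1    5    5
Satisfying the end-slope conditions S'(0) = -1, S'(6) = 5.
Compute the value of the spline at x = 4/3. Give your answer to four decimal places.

With M_i denoting the second derivative at x_i, h_i = 2, 2, 2, and Δ_i = (y_(i+1) − y_i)/h_i = 3/2, 2, 0:
  2·M_0 + 8·M_1 + 2·M_2 = 6(Δ_1 - Δ_0) = 3
  2·M_1 + 8·M_2 + 2·M_3 = 6(Δ_2 - Δ_1) = -12
Clamped end conditions give two more equations: 2h_0·M_0 + h_0·M_1 = 6(Δ_0 - S'(0)) = 15 and h_2·M_2 + 2h_2·M_3 = 6(S'(6) - Δ_2) = 30.
Forward elimination and back-substitution give M_0 = 7/2, M_1 = 1/2, M_2 = -4, M_3 = 19/2.
On [0, 2], S(x) = -2 - 1·x + 7/4·x² - 1/4·x³.
With x = 4/3: S(4/3) = -22/27.

-0.8148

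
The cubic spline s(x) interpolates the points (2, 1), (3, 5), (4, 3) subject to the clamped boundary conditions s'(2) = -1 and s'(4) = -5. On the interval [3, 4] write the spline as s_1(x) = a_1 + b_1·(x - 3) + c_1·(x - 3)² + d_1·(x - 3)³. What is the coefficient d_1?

2

Write σ_i for s''(x_i). With h_i = 1, 1 and divided differences Δ_i = 4, -2, the continuity of s' gives the tridiagonal system
  1·σ_0 + 4·σ_1 + 1·σ_2 = 6(Δ_1 - Δ_0) = -36
Clamped end conditions give two more equations: 2h_0·σ_0 + h_0·σ_1 = 6(Δ_0 - s'(2)) = 30 and h_1·σ_1 + 2h_1·σ_2 = 6(s'(4) - Δ_1) = -18.
Hence σ_0 = 22, σ_1 = -14, σ_2 = -2.
On [3, 4], with s_1(x) = a_1 + b_1·(x - 3) + c_1·(x - 3)² + d_1·(x - 3)³: c_1 = σ_1/2 = -7, d_1 = (σ_2 - σ_1)/(6h_1) = 2, b_1 = Δ_1 - h_1(2σ_1 + σ_2)/6 = 3.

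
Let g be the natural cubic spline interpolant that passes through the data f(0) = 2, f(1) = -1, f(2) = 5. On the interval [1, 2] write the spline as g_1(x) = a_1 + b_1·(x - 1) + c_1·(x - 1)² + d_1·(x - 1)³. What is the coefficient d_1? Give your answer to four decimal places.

-2.2500

Let M_i = g''(x_i). Step sizes h_i = 1, 1; slopes of the chords Δ_i = (y_(i+1) - y_i)/h_i = -3, 6.
  1·M_0 + 4·M_1 + 1·M_2 = 6(Δ_1 - Δ_0) = 54
Natural end conditions: M_0 = M_2 = 0.
Solving the tridiagonal system: M_0 = 0, M_1 = 27/2, M_2 = 0.
On [1, 2], with g_1(x) = a_1 + b_1·(x - 1) + c_1·(x - 1)² + d_1·(x - 1)³: c_1 = M_1/2 = 27/4, d_1 = (M_2 - M_1)/(6h_1) = -9/4, b_1 = Δ_1 - h_1(2M_1 + M_2)/6 = 3/2.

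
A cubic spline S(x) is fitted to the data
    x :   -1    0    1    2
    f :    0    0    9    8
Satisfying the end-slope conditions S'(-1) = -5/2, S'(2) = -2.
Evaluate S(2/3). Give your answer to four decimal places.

6.3852

Write σ_i for S''(x_i). With h_i = 1, 1, 1 and divided differences Δ_i = 0, 9, -1, the continuity of S' gives the tridiagonal system
  1·σ_0 + 4·σ_1 + 1·σ_2 = 6(Δ_1 - Δ_0) = 54
  1·σ_1 + 4·σ_2 + 1·σ_3 = 6(Δ_2 - Δ_1) = -60
Clamped end conditions give two more equations: 2h_0·σ_0 + h_0·σ_1 = 6(Δ_0 - S'(-1)) = 15 and h_2·σ_2 + 2h_2·σ_3 = 6(S'(2) - Δ_2) = -6.
Solving the tridiagonal system: σ_0 = -34/15, σ_1 = 293/15, σ_2 = -328/15, σ_3 = 119/15.
On [0, 1], S(x) = 0 + 92/15·x + 293/30·x² - 69/10·x³.
With x = 2/3: S(2/3) = 862/135.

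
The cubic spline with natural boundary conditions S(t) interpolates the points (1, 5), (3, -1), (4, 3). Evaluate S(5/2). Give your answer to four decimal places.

With M_i denoting the second derivative at x_i, h_i = 2, 1, and Δ_i = (y_(i+1) − y_i)/h_i = -3, 4:
  2·M_0 + 6·M_1 + 1·M_2 = 6(Δ_1 - Δ_0) = 42
Natural end conditions: M_0 = M_2 = 0.
Solving: M_0 = 0, M_1 = 7, M_2 = 0.
On [1, 3], S(t) = 5 - 16/3·(t - 1) + 0·(t - 1)² + 7/12·(t - 1)³.
With (t - 1) = 3/2: S(5/2) = -33/32.

-1.0313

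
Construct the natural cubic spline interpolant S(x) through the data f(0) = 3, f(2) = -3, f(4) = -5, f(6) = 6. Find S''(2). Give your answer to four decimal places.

With M_i denoting the second derivative at x_i, h_i = 2, 2, 2, and Δ_i = (y_(i+1) − y_i)/h_i = -3, -1, 11/2:
  2·M_0 + 8·M_1 + 2·M_2 = 6(Δ_1 - Δ_0) = 12
  2·M_1 + 8·M_2 + 2·M_3 = 6(Δ_2 - Δ_1) = 39
Natural end conditions: M_0 = M_3 = 0.
Hence M_0 = 0, M_1 = 3/10, M_2 = 24/5, M_3 = 0.

0.3000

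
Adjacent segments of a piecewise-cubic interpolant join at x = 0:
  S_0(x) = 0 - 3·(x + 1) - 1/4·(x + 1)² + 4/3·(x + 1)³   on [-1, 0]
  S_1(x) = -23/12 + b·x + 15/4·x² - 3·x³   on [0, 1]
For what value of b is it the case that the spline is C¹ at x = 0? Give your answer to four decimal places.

S_0'(x) = -3 - 1/2·(x + 1) + 4·(x + 1)², so S_0'(0) = 1/2. On the right, S_1'(0) = b, so b = 1/2.

0.5000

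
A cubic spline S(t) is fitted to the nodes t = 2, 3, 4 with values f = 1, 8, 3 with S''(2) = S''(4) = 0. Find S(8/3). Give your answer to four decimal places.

6.7778

Put M_i = S'' at the i-th knot. Here h = (1, 1) and Δ = (7, -5), so the interior equations h_(i-1)·M_(i-1) + 2(h_(i-1)+h_i)·M_i + h_i·M_(i+1) = 6(Δ_i − Δ_(i-1)) read
  1·M_0 + 4·M_1 + 1·M_2 = 6(Δ_1 - Δ_0) = -72
Natural end conditions: M_0 = M_2 = 0.
Hence M_0 = 0, M_1 = -18, M_2 = 0.
On [2, 3], S(t) = 1 + 10·(t - 2) + 0·(t - 2)² - 3·(t - 2)³.
With (t - 2) = 2/3: S(8/3) = 61/9.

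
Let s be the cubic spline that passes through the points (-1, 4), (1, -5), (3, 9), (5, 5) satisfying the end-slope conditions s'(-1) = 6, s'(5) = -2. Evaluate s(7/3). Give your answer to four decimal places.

3.9481

With m_i denoting the second derivative at x_i, h_i = 2, 2, 2, and Δ_i = (y_(i+1) − y_i)/h_i = -9/2, 7, -2:
  2·m_0 + 8·m_1 + 2·m_2 = 6(Δ_1 - Δ_0) = 69
  2·m_1 + 8·m_2 + 2·m_3 = 6(Δ_2 - Δ_1) = -54
Clamped end conditions give two more equations: 2h_0·m_0 + h_0·m_1 = 6(Δ_0 - s'(-1)) = -63 and h_2·m_2 + 2h_2·m_3 = 6(s'(5) - Δ_2) = 0.
Solving the tridiagonal system: m_0 = -743/30, m_1 = 541/30, m_2 = -193/15, m_3 = 193/30.
On [1, 3], s(t) = -5 - 11/15·(t - 1) + 541/60·(t - 1)² - 103/40·(t - 1)³.
With (t - 1) = 4/3: s(7/3) = 533/135.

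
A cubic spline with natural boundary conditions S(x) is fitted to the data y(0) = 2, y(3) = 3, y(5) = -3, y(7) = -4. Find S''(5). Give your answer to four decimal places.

2.5000

Put M_i = S'' at the i-th knot. Here h = (3, 2, 2) and Δ = (1/3, -3, -1/2), so the interior equations h_(i-1)·M_(i-1) + 2(h_(i-1)+h_i)·M_i + h_i·M_(i+1) = 6(Δ_i − Δ_(i-1)) read
  3·M_0 + 10·M_1 + 2·M_2 = 6(Δ_1 - Δ_0) = -20
  2·M_1 + 8·M_2 + 2·M_3 = 6(Δ_2 - Δ_1) = 15
Natural end conditions: M_0 = M_3 = 0.
Forward elimination and back-substitution give M_0 = 0, M_1 = -5/2, M_2 = 5/2, M_3 = 0.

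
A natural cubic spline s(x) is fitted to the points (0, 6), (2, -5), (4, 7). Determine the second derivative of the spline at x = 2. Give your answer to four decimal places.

8.6250

Write M_i for s''(x_i). With h_i = 2, 2 and divided differences Δ_i = -11/2, 6, the continuity of s' gives the tridiagonal system
  2·M_0 + 8·M_1 + 2·M_2 = 6(Δ_1 - Δ_0) = 69
Natural end conditions: M_0 = M_2 = 0.
Solving the tridiagonal system: M_0 = 0, M_1 = 69/8, M_2 = 0.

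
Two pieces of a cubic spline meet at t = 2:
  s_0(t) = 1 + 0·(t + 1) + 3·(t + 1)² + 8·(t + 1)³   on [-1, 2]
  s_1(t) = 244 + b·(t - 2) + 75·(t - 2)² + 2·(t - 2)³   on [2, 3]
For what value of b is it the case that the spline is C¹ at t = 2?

s_0'(t) = 0 + 6·(t + 1) + 24·(t + 1)², so s_0'(2) = 234. On the right, s_1'(2) = b, so b = 234.

234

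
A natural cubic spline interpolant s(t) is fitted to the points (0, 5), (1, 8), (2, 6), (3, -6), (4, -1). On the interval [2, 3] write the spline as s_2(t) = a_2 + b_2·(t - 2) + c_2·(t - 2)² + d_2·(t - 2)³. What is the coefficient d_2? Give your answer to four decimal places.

8.8929

Put σ_i = s'' at the i-th knot. Here h = (1, 1, 1, 1) and Δ = (3, -2, -12, 5), so the interior equations h_(i-1)·σ_(i-1) + 2(h_(i-1)+h_i)·σ_i + h_i·σ_(i+1) = 6(Δ_i − Δ_(i-1)) read
  1·σ_0 + 4·σ_1 + 1·σ_2 = 6(Δ_1 - Δ_0) = -30
  1·σ_1 + 4·σ_2 + 1·σ_3 = 6(Δ_2 - Δ_1) = -60
  1·σ_2 + 4·σ_3 + 1·σ_4 = 6(Δ_3 - Δ_2) = 102
Natural end conditions: σ_0 = σ_4 = 0.
Solving: σ_0 = 0, σ_1 = -27/14, σ_2 = -156/7, σ_3 = 435/14, σ_4 = 0.
On [2, 3], with s_2(t) = a_2 + b_2·(t - 2) + c_2·(t - 2)² + d_2·(t - 2)³: c_2 = σ_2/2 = -78/7, d_2 = (σ_3 - σ_2)/(6h_2) = 249/28, b_2 = Δ_2 - h_2(2σ_2 + σ_3)/6 = -39/4.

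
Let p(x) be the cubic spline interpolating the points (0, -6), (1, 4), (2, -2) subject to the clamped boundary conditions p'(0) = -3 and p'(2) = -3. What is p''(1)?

Put M_i = p'' at the i-th knot. Here h = (1, 1) and Δ = (10, -6), so the interior equations h_(i-1)·M_(i-1) + 2(h_(i-1)+h_i)·M_i + h_i·M_(i+1) = 6(Δ_i − Δ_(i-1)) read
  1·M_0 + 4·M_1 + 1·M_2 = 6(Δ_1 - Δ_0) = -96
Clamped end conditions give two more equations: 2h_0·M_0 + h_0·M_1 = 6(Δ_0 - p'(0)) = 78 and h_1·M_1 + 2h_1·M_2 = 6(p'(2) - Δ_1) = 18.
Solving: M_0 = 63, M_1 = -48, M_2 = 33.

-48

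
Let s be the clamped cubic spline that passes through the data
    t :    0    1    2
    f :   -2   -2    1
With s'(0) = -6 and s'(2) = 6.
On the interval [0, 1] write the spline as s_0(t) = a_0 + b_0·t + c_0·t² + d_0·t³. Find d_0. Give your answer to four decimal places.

-3.7500

With M_i denoting the second derivative at x_i, h_i = 1, 1, and Δ_i = (y_(i+1) − y_i)/h_i = 0, 3:
  1·M_0 + 4·M_1 + 1·M_2 = 6(Δ_1 - Δ_0) = 18
Clamped end conditions give two more equations: 2h_0·M_0 + h_0·M_1 = 6(Δ_0 - s'(0)) = 36 and h_1·M_1 + 2h_1·M_2 = 6(s'(2) - Δ_1) = 18.
Solving: M_0 = 39/2, M_1 = -3, M_2 = 21/2.
On [0, 1], with s_0(t) = a_0 + b_0·t + c_0·t² + d_0·t³: c_0 = M_0/2 = 39/4, d_0 = (M_1 - M_0)/(6h_0) = -15/4, b_0 = Δ_0 - h_0(2M_0 + M_1)/6 = -6.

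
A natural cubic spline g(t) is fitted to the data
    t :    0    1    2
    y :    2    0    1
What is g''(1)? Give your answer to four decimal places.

With σ_i denoting the second derivative at x_i, h_i = 1, 1, and Δ_i = (y_(i+1) − y_i)/h_i = -2, 1:
  1·σ_0 + 4·σ_1 + 1·σ_2 = 6(Δ_1 - Δ_0) = 18
Natural end conditions: σ_0 = σ_2 = 0.
Solving the tridiagonal system: σ_0 = 0, σ_1 = 9/2, σ_2 = 0.

4.5000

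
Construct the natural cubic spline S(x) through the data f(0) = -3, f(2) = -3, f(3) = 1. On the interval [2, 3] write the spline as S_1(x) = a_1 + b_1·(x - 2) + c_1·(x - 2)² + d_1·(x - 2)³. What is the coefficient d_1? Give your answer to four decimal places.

-0.6667

Write M_i for S''(x_i). With h_i = 2, 1 and divided differences Δ_i = 0, 4, the continuity of S' gives the tridiagonal system
  2·M_0 + 6·M_1 + 1·M_2 = 6(Δ_1 - Δ_0) = 24
Natural end conditions: M_0 = M_2 = 0.
Forward elimination and back-substitution give M_0 = 0, M_1 = 4, M_2 = 0.
On [2, 3], with S_1(x) = a_1 + b_1·(x - 2) + c_1·(x - 2)² + d_1·(x - 2)³: c_1 = M_1/2 = 2, d_1 = (M_2 - M_1)/(6h_1) = -2/3, b_1 = Δ_1 - h_1(2M_1 + M_2)/6 = 8/3.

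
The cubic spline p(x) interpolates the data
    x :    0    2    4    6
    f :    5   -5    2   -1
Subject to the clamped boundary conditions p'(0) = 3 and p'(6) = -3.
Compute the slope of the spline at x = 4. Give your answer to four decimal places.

Write σ_i for p''(x_i). With h_i = 2, 2, 2 and divided differences Δ_i = -5, 7/2, -3/2, the continuity of p' gives the tridiagonal system
  2·σ_0 + 8·σ_1 + 2·σ_2 = 6(Δ_1 - Δ_0) = 51
  2·σ_1 + 8·σ_2 + 2·σ_3 = 6(Δ_2 - Δ_1) = -30
Clamped end conditions give two more equations: 2h_0·σ_0 + h_0·σ_1 = 6(Δ_0 - p'(0)) = -48 and h_2·σ_2 + 2h_2·σ_3 = 6(p'(6) - Δ_2) = -9.
Solving: σ_0 = -92/5, σ_1 = 64/5, σ_2 = -73/10, σ_3 = 7/5.
On [4, 6], p'(x) = b_2 + 2c_2·(x - 4) + 3d_2·(x - 4)² with b_2 = Δ_2 - h_2(2σ_2 + σ_3)/6 = 29/10, c_2 = σ_2/2 = -73/20, d_2 = (σ_3 - σ_2)/(6h_2) = 29/40. So p'(4) = 29/10.

2.9000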